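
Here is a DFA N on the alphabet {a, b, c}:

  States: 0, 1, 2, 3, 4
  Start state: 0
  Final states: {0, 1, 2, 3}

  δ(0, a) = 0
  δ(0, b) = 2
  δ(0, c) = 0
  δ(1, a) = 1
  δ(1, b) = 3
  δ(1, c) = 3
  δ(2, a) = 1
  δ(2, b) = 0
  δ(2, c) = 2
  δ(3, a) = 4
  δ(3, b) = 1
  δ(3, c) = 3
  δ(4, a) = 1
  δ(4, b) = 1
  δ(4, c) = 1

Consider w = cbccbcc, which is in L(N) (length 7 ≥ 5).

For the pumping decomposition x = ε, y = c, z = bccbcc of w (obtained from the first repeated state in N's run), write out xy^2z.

ccbccbcc

xy^2z = ε·c·c·bccbcc = ccbccbcc.
Reading y = c takes N from 0 back to 0, so after x·y·y the machine is still in 0, and z then leads to the accepting state 0. Hence ccbccbcc ∈ L(N).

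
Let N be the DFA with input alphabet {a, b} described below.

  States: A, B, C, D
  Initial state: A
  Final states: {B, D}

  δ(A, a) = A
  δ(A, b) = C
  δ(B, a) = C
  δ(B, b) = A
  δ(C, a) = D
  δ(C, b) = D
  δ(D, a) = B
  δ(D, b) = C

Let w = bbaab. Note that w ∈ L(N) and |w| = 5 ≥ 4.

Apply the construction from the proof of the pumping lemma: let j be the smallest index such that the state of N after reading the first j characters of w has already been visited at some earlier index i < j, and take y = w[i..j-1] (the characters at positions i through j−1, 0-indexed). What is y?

State sequence: A -b-> C -b-> D -a-> B -a-> C -b-> D
First repeat at step 4: C was already visited.

So i = 1, j = 4, giving x = w[0:1] = b, y = w[1:4] = baa, z = w[4:5] = b.
Check: |xy| = 4 ≤ 4 and |y| = 3 ≥ 1. Reading y takes N from C back to C, so every xyⁱz is accepted.

baa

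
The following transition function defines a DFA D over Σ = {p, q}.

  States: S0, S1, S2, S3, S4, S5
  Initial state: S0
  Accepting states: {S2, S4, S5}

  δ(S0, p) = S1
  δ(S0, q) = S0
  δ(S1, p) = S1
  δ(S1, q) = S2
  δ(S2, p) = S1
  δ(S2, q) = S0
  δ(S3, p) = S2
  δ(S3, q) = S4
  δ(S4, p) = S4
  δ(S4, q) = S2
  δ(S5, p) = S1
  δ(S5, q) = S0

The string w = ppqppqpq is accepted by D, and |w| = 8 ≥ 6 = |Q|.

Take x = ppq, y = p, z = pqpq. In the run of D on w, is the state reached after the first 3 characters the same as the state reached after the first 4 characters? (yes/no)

Run of D on the first 4 characters of w = p p q p:
  step 0: S0  (start)
  step 1: S1  (read p: S0→S1)
  step 2: S1  (read p: S1→S1)
  step 3: S2  (read q: S1→S2)
  step 4: S1  (read p: S2→S1)

After x (step 3): S2. After xy (step 4): S1.
They differ (S2 ≠ S1), so y is not a cycle from the state after x; this split is not the one the pumping-lemma construction produces, and pumping y need not keep the string in L(D).

no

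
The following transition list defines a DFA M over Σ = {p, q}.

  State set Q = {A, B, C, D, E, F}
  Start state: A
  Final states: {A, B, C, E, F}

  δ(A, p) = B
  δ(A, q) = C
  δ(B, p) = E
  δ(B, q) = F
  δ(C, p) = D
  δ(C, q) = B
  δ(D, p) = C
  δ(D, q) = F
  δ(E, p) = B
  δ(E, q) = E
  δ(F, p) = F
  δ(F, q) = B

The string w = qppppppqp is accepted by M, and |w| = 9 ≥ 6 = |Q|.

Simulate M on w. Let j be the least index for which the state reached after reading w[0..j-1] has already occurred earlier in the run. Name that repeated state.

State sequence: A -q-> C -p-> D -p-> C -p-> D -p-> C -p-> D -p-> C -q-> B -p-> E
First repeat at step 3: C was already visited.

The earliest repeat is at step j = 3: M is in C, which it already visited at step i = 1.
Since M has 6 states, any run of length ≥ 6 visits 6+1 states, so by pigeonhole some state repeats within the first 6 steps — that repeat gives the pumpable loop.

C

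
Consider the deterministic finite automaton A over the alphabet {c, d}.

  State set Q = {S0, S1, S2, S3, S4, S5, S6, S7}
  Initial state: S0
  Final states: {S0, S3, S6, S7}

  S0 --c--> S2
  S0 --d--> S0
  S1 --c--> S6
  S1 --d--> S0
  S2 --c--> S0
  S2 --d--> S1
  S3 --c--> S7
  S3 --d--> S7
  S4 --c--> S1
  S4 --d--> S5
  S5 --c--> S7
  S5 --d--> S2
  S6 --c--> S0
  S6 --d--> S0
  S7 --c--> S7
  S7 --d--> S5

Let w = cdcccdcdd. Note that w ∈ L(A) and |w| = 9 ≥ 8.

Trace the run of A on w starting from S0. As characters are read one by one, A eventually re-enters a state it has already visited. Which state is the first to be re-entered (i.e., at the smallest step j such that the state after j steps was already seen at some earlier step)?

S0

State sequence: S0 -c-> S2 -d-> S1 -c-> S6 -c-> S0 -c-> S2 -d-> S1 -c-> S6 -d-> S0 -d-> S0
First repeat at step 4: S0 was already visited.

The earliest repeat is at step j = 4: A is in S0, which it already visited at step i = 0.
With |Q| = 8, pigeonhole forces a state repeat no later than step 8; the substring read between the first and second visits to that state can be pumped.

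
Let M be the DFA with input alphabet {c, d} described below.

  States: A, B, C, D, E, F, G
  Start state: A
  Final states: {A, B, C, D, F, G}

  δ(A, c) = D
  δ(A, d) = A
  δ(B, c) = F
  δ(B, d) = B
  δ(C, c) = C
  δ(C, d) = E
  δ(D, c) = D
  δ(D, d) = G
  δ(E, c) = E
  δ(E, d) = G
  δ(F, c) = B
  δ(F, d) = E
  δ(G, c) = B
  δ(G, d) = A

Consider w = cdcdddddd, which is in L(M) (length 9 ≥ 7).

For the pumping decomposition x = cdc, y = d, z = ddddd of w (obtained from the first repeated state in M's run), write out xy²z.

xy^2z = cdc·d·d·ddddd = cdcddddddd.
Reading y = d takes M from B back to B, so after x·y·y the machine is still in B, and z then leads to the accepting state B. Hence cdcddddddd ∈ L(M).

cdcddddddd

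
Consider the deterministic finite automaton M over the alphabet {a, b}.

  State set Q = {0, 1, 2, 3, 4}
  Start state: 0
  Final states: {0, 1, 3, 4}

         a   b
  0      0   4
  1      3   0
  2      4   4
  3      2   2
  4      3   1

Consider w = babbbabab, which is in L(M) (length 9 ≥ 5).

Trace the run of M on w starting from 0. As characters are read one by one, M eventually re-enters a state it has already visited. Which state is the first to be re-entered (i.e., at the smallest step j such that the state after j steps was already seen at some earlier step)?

Run of M on w = b a b b b a b a b:
  step 0: 0  (start)
  step 1: 4  (read b: 0→4)
  step 2: 3  (read a: 4→3)
  step 3: 2  (read b: 3→2)
  step 4: 4  (read b: 2→4)   ← first repeat (4 seen earlier)
  step 5: 1  (read b: 4→1)
  step 6: 3  (read a: 1→3)
  step 7: 2  (read b: 3→2)
  step 8: 4  (read a: 2→4)
  step 9: 1  (read b: 4→1)

The earliest repeat is at step j = 4: M is in 4, which it already visited at step i = 1.
Pumping length from the standard proof: p = 5 (the number of states). The repeated state found above gives |xy| = j ≤ 5 and |y| = j − i ≥ 1.

4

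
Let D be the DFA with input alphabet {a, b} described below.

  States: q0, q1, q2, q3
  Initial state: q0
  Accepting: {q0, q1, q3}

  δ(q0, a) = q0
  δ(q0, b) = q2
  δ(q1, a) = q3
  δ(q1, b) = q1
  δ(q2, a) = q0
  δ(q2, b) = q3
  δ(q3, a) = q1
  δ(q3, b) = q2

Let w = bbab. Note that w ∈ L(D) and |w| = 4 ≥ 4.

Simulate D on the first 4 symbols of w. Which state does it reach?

Run of D on the first 4 characters of w = b b a b:
  step 0: q0  (start)
  step 1: q2  (read b: q0→q2)
  step 2: q3  (read b: q2→q3)
  step 3: q1  (read a: q3→q1)
  step 4: q1  (read b: q1→q1)

After reading 4 characters, D is in state q1.
(This kind of state-tracing is the core of the pumping-lemma construction: with 4 states, pigeonhole forces a repeat within the first 4 steps.)

q1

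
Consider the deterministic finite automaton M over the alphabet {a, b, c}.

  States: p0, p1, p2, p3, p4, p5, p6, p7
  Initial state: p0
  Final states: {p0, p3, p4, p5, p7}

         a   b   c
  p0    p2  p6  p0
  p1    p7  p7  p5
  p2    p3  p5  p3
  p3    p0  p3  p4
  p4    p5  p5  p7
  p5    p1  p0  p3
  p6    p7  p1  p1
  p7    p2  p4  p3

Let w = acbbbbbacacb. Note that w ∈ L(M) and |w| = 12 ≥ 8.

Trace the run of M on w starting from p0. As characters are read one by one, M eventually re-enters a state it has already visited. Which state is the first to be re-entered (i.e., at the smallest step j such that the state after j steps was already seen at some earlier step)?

State sequence: p0 -a-> p2 -c-> p3 -b-> p3 -b-> p3 -b-> p3 -b-> p3 -b-> p3 -a-> p0 -c-> p0 -a-> p2 -c-> p3 -b-> p3
First repeat at step 3: p3 was already visited.

The earliest repeat is at step j = 3: M is in p3, which it already visited at step i = 2.
Since M has 8 states, any run of length ≥ 8 visits 8+1 states, so by pigeonhole some state repeats within the first 8 steps — that repeat gives the pumpable loop.

p3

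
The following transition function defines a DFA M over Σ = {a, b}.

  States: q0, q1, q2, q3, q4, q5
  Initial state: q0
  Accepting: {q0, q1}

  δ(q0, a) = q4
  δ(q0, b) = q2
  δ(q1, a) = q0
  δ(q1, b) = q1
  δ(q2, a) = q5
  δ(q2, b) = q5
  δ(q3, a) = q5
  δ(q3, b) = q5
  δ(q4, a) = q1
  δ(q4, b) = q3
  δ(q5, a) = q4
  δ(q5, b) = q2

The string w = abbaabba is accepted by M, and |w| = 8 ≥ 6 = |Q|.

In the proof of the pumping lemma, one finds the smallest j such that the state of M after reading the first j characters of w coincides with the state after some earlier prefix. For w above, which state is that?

q4

Run of M on w = a b b a a b b a:
  step 0: q0  (start)
  step 1: q4  (read a: q0→q4)
  step 2: q3  (read b: q4→q3)
  step 3: q5  (read b: q3→q5)
  step 4: q4  (read a: q5→q4)   ← first repeat (q4 seen earlier)
  step 5: q1  (read a: q4→q1)
  step 6: q1  (read b: q1→q1)
  step 7: q1  (read b: q1→q1)
  step 8: q0  (read a: q1→q0)

The earliest repeat is at step j = 4: M is in q4, which it already visited at step i = 1.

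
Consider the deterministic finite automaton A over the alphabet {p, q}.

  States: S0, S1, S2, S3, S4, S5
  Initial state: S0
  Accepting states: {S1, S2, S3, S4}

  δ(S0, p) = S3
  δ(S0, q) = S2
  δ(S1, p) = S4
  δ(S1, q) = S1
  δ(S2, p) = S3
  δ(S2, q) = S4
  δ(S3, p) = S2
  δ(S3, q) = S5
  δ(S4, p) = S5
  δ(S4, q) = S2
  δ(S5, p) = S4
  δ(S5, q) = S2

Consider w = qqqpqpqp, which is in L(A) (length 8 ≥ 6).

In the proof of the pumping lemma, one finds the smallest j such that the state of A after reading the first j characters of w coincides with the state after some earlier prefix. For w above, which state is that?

S2

State sequence: S0 -q-> S2 -q-> S4 -q-> S2 -p-> S3 -q-> S5 -p-> S4 -q-> S2 -p-> S3
First repeat at step 3: S2 was already visited.

The earliest repeat is at step j = 3: A is in S2, which it already visited at step i = 1.
Pumping length from the standard proof: p = 6 (the number of states). The repeated state found above gives |xy| = j ≤ 6 and |y| = j − i ≥ 1.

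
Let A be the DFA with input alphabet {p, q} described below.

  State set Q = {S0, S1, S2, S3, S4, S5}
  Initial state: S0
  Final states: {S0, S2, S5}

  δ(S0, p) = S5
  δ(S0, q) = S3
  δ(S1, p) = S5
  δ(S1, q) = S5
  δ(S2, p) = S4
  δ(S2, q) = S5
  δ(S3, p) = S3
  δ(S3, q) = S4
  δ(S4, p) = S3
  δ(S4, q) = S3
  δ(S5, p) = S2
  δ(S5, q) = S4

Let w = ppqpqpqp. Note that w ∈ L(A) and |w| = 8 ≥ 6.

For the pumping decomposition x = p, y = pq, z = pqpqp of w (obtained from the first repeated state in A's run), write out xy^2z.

xy^2z = p·pq·pq·pqpqp = ppqpqpqpqp.
Reading y = pq takes A from S5 back to S5, so after x·y·y the machine is still in S5, and z then leads to the accepting state S2. Hence ppqpqpqpqp ∈ L(A).

ppqpqpqpqp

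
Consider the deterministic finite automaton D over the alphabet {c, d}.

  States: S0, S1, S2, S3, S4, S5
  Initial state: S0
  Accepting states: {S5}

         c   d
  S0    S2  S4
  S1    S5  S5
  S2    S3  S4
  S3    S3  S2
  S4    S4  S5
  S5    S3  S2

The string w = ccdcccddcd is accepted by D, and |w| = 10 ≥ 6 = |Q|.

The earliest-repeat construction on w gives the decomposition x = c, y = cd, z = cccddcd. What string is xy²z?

ccdcdcccddcd

xy^2z = c·cd·cd·cccddcd = ccdcdcccddcd.
Reading y = cd takes D from S2 back to S2, so after x·y·y the machine is still in S2, and z then leads to the accepting state S5. Hence ccdcdcccddcd ∈ L(D).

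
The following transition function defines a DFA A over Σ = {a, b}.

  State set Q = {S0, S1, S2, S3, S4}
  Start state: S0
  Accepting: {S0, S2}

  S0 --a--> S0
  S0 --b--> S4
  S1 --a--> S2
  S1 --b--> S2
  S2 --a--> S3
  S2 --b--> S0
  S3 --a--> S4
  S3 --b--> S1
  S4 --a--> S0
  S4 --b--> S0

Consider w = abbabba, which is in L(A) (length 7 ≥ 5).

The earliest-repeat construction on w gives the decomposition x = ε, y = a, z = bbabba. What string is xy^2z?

xy^2z = ε·a·a·bbabba = aabbabba.
Reading y = a takes A from S0 back to S0, so after x·y·y the machine is still in S0, and z then leads to the accepting state S0. Hence aabbabba ∈ L(A).

aabbabba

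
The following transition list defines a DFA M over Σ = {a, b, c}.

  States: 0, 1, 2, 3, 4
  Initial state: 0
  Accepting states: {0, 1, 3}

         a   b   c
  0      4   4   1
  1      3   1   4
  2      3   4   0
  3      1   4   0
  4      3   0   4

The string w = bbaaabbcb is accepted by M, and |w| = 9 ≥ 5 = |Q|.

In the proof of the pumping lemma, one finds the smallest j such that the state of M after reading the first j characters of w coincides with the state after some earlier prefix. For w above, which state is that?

Run of M on w = b b a a a b b c b:
  step 0: 0  (start)
  step 1: 4  (read b: 0→4)
  step 2: 0  (read b: 4→0)   ← first repeat (0 seen earlier)
  step 3: 4  (read a: 0→4)
  step 4: 3  (read a: 4→3)
  step 5: 1  (read a: 3→1)
  step 6: 1  (read b: 1→1)
  step 7: 1  (read b: 1→1)
  step 8: 4  (read c: 1→4)
  step 9: 0  (read b: 4→0)

The earliest repeat is at step j = 2: M is in 0, which it already visited at step i = 0.
Since M has 5 states, any run of length ≥ 5 visits 5+1 states, so by pigeonhole some state repeats within the first 5 steps — that repeat gives the pumpable loop.

0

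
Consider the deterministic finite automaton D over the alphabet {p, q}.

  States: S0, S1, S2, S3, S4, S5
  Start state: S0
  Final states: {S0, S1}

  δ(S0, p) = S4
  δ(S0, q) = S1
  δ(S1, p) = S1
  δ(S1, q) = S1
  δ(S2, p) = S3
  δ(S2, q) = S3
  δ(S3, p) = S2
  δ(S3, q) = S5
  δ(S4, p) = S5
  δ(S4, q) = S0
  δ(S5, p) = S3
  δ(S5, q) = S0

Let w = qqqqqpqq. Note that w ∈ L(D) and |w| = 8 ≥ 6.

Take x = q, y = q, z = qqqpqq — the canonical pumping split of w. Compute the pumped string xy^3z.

xy^3z = q·q·q·q·qqqpqq = qqqqqqqpqq.
Reading y = q takes D from S1 back to S1, so after x·y·y·y the machine is still in S1, and z then leads to the accepting state S1. Hence qqqqqqqpqq ∈ L(D).

qqqqqqqpqq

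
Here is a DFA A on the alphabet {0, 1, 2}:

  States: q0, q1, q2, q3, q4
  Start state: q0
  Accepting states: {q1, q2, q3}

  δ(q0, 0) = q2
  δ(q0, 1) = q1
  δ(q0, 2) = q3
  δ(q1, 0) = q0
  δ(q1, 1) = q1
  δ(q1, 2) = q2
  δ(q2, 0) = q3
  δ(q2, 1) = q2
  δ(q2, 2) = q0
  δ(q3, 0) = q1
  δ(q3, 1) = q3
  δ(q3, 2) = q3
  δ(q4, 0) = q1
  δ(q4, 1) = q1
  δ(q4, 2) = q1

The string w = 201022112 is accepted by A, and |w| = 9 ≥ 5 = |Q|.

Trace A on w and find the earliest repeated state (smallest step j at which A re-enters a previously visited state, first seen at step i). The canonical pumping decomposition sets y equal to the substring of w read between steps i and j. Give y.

1

Run of A on w = 2 0 1 0 2 2 1 1 2:
  step 0: q0  (start)
  step 1: q3  (read 2: q0→q3)
  step 2: q1  (read 0: q3→q1)
  step 3: q1  (read 1: q1→q1)   ← first repeat (q1 seen earlier)
  step 4: q0  (read 0: q1→q0)
  step 5: q3  (read 2: q0→q3)
  step 6: q3  (read 2: q3→q3)
  step 7: q3  (read 1: q3→q3)
  step 8: q3  (read 1: q3→q3)
  step 9: q3  (read 2: q3→q3)

So i = 2, j = 3, giving x = w[0:2] = 20, y = w[2:3] = 1, z = w[3:9] = 022112.
Check: |xy| = 3 ≤ 5 and |y| = 1 ≥ 1. Reading y takes A from q1 back to q1, so every xyⁱz is accepted.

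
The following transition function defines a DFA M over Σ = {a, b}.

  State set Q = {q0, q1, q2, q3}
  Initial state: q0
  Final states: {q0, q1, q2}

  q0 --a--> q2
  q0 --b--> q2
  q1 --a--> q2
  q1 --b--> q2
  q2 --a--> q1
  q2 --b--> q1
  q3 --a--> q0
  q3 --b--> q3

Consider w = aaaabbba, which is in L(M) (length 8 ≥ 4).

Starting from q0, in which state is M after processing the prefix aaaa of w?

q1

State sequence: q0 -a-> q2 -a-> q1 -a-> q2 -a-> q1

After reading 4 characters, M is in state q1.
(This kind of state-tracing is the core of the pumping-lemma construction: with 4 states, pigeonhole forces a repeat within the first 4 steps.)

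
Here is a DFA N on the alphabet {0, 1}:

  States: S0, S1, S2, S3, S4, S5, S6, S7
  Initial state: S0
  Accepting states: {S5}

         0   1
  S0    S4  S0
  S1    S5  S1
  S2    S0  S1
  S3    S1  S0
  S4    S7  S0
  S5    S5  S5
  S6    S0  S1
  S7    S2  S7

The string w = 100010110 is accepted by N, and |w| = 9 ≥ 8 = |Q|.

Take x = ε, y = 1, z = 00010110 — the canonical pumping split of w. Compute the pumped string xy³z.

11100010110

xy^3z = ε·1·1·1·00010110 = 11100010110.
Reading y = 1 takes N from S0 back to S0, so after x·y·y·y the machine is still in S0, and z then leads to the accepting state S5. Hence 11100010110 ∈ L(N).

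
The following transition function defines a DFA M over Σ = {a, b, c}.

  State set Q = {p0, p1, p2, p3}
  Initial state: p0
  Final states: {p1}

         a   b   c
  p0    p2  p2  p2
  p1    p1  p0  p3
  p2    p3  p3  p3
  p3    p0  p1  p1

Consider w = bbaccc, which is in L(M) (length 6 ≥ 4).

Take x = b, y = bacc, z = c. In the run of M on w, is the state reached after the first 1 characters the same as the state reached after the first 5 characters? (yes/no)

no

State sequence: p0 -b-> p2 -b-> p3 -a-> p0 -c-> p2 -c-> p3

After x (step 1): p2. After xy (step 5): p3.
They differ (p2 ≠ p3), so y is not a cycle from the state after x; this split is not the one the pumping-lemma construction produces, and pumping y need not keep the string in L(M).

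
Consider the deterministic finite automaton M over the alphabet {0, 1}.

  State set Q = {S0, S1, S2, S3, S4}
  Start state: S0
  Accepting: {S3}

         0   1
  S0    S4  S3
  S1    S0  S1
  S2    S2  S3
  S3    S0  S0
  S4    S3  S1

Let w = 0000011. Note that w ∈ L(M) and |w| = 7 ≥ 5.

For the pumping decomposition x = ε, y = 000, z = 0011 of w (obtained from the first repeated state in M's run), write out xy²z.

xy^2z = ε·000·000·0011 = 0000000011.
Reading y = 000 takes M from S0 back to S0, so after x·y·y the machine is still in S0, and z then leads to the accepting state S3. Hence 0000000011 ∈ L(M).

0000000011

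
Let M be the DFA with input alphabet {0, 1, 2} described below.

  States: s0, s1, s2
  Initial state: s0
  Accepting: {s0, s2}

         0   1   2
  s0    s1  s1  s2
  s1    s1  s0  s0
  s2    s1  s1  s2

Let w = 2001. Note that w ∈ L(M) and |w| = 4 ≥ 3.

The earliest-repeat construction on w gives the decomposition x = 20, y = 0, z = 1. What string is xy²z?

xy^2z = 20·0·0·1 = 20001.
Reading y = 0 takes M from s1 back to s1, so after x·y·y the machine is still in s1, and z then leads to the accepting state s0. Hence 20001 ∈ L(M).

20001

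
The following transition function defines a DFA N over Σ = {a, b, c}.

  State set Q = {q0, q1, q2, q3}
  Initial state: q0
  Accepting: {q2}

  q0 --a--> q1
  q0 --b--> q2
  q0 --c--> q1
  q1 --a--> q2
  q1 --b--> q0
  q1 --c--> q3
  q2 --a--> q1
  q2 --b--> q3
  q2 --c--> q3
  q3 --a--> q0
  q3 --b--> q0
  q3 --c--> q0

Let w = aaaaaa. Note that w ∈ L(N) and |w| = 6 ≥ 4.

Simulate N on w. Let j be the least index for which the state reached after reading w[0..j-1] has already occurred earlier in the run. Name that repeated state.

Run of N on w = a a a a a a:
  step 0: q0  (start)
  step 1: q1  (read a: q0→q1)
  step 2: q2  (read a: q1→q2)
  step 3: q1  (read a: q2→q1)   ← first repeat (q1 seen earlier)
  step 4: q2  (read a: q1→q2)
  step 5: q1  (read a: q2→q1)
  step 6: q2  (read a: q1→q2)

The earliest repeat is at step j = 3: N is in q1, which it already visited at step i = 1.
The DFA has 4 states, so the proof of the pumping lemma guarantees a repeated state among the first 4+1 visited; the segment between the two visits is the pumpable y.

q1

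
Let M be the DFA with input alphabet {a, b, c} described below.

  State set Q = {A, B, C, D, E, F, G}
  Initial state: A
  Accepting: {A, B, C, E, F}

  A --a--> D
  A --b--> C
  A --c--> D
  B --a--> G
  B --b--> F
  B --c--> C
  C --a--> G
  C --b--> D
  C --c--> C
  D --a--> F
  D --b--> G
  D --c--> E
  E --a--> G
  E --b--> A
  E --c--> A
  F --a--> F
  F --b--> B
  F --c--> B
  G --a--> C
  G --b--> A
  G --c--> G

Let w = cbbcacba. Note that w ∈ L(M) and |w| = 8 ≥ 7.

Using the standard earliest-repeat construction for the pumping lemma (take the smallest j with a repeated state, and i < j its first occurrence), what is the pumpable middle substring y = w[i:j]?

cbb

Run of M on w = c b b c a c b a:
  step 0: A  (start)
  step 1: D  (read c: A→D)
  step 2: G  (read b: D→G)
  step 3: A  (read b: G→A)   ← first repeat (A seen earlier)
  step 4: D  (read c: A→D)
  step 5: F  (read a: D→F)
  step 6: B  (read c: F→B)
  step 7: F  (read b: B→F)
  step 8: F  (read a: F→F)

So i = 0, j = 3, giving x = w[0:0] = ε, y = w[0:3] = cbb, z = w[3:8] = cacba.
Check: |xy| = 3 ≤ 7 and |y| = 3 ≥ 1. Reading y takes M from A back to A, so every xyⁱz is accepted.
Pumping length from the standard proof: p = 7 (the number of states). The repeated state found above gives |xy| = j ≤ 7 and |y| = j − i ≥ 1.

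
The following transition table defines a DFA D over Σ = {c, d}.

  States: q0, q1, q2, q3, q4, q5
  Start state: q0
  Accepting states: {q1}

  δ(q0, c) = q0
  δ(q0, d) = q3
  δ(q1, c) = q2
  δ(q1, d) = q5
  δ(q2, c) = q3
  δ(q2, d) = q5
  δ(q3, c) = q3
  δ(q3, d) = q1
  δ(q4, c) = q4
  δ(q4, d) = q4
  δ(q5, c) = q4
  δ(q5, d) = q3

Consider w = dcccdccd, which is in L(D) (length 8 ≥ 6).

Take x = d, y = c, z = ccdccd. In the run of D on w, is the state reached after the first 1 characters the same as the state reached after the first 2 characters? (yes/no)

Run of D on the first 2 characters of w = d c:
  step 0: q0  (start)
  step 1: q3  (read d: q0→q3)
  step 2: q3  (read c: q3→q3)

After x (step 1): q3. After xy (step 2): q3.
They match, so y = c drives D around a cycle from q3 back to itself; pumping y any number of times keeps D in q3 before reading z, and xyⁱz ∈ L(D) for every i ≥ 0.

yes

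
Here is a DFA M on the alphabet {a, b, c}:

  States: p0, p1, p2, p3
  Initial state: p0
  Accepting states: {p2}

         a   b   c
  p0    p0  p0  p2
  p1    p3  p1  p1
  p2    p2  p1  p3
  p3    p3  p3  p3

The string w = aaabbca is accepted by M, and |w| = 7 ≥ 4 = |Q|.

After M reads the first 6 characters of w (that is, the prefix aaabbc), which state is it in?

p2

Run of M on the first 6 characters of w = a a a b b c:
  step 0: p0  (start)
  step 1: p0  (read a: p0→p0)
  step 2: p0  (read a: p0→p0)
  step 3: p0  (read a: p0→p0)
  step 4: p0  (read b: p0→p0)
  step 5: p0  (read b: p0→p0)
  step 6: p2  (read c: p0→p2)

After reading 6 characters, M is in state p2.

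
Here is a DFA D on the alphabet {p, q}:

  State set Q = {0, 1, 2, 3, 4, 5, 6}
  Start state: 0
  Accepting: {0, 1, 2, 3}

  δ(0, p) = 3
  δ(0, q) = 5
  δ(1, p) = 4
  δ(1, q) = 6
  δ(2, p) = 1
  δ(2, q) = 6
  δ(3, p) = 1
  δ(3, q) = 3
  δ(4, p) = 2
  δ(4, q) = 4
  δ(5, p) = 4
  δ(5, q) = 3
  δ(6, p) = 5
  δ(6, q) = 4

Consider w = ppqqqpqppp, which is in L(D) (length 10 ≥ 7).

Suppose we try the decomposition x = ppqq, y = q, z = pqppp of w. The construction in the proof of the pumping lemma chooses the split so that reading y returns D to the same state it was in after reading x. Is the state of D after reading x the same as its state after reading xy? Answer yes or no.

State sequence: 0 -p-> 3 -p-> 1 -q-> 6 -q-> 4 -q-> 4

After x (step 4): 4. After xy (step 5): 4.
They match, so y = q drives D around a cycle from 4 back to itself; pumping y any number of times keeps D in 4 before reading z, and xyⁱz ∈ L(D) for every i ≥ 0.

yes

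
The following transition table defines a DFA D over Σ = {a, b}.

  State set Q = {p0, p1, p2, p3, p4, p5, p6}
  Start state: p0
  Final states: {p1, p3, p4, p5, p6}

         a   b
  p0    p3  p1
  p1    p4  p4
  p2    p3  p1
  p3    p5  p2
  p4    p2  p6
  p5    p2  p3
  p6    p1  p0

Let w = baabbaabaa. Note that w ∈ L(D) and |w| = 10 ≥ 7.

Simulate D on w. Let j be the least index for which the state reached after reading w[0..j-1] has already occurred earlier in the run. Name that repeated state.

p1

State sequence: p0 -b-> p1 -a-> p4 -a-> p2 -b-> p1 -b-> p4 -a-> p2 -a-> p3 -b-> p2 -a-> p3 -a-> p5
First repeat at step 4: p1 was already visited.

The earliest repeat is at step j = 4: D is in p1, which it already visited at step i = 1.
Pumping length from the standard proof: p = 7 (the number of states). The repeated state found above gives |xy| = j ≤ 7 and |y| = j − i ≥ 1.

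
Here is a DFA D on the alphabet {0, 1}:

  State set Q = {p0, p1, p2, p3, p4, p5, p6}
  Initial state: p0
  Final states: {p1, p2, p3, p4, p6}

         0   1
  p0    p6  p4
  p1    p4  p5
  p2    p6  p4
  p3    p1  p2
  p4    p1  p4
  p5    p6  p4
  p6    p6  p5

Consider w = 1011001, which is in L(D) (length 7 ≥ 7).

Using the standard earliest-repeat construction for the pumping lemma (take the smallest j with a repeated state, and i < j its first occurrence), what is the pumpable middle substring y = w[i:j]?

Run of D on w = 1 0 1 1 0 0 1:
  step 0: p0  (start)
  step 1: p4  (read 1: p0→p4)
  step 2: p1  (read 0: p4→p1)
  step 3: p5  (read 1: p1→p5)
  step 4: p4  (read 1: p5→p4)   ← first repeat (p4 seen earlier)
  step 5: p1  (read 0: p4→p1)
  step 6: p4  (read 0: p1→p4)
  step 7: p4  (read 1: p4→p4)

So i = 1, j = 4, giving x = w[0:1] = 1, y = w[1:4] = 011, z = w[4:7] = 001.
Check: |xy| = 4 ≤ 7 and |y| = 3 ≥ 1. Reading y takes D from p4 back to p4, so every xyⁱz is accepted.

011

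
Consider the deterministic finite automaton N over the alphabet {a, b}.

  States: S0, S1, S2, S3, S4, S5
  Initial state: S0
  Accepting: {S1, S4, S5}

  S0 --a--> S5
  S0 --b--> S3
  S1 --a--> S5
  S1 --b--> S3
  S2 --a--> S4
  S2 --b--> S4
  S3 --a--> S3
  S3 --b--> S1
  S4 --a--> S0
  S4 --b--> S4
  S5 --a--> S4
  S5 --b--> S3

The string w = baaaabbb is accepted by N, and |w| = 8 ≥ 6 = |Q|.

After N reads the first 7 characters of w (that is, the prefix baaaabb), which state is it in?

State sequence: S0 -b-> S3 -a-> S3 -a-> S3 -a-> S3 -a-> S3 -b-> S1 -b-> S3

After reading 7 characters, N is in state S3.
(This kind of state-tracing is the core of the pumping-lemma construction: with 6 states, pigeonhole forces a repeat within the first 6 steps.)

S3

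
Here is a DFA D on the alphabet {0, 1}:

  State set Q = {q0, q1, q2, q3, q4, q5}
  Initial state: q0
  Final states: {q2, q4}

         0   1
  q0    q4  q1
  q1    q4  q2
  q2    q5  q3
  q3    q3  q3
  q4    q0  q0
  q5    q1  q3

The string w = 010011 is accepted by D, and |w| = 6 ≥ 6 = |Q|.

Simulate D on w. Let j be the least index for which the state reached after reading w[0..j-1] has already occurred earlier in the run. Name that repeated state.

State sequence: q0 -0-> q4 -1-> q0 -0-> q4 -0-> q0 -1-> q1 -1-> q2
First repeat at step 2: q0 was already visited.

The earliest repeat is at step j = 2: D is in q0, which it already visited at step i = 0.
With |Q| = 6, pigeonhole forces a state repeat no later than step 6; the substring read between the first and second visits to that state can be pumped.

q0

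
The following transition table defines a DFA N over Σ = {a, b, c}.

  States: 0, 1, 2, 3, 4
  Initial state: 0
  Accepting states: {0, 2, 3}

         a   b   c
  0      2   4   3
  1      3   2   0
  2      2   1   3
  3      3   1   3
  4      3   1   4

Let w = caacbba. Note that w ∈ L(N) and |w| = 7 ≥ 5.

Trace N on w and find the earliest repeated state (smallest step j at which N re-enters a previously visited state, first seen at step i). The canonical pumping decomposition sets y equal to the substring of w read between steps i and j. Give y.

Run of N on w = c a a c b b a:
  step 0: 0  (start)
  step 1: 3  (read c: 0→3)
  step 2: 3  (read a: 3→3)   ← first repeat (3 seen earlier)
  step 3: 3  (read a: 3→3)
  step 4: 3  (read c: 3→3)
  step 5: 1  (read b: 3→1)
  step 6: 2  (read b: 1→2)
  step 7: 2  (read a: 2→2)

So i = 1, j = 2, giving x = w[0:1] = c, y = w[1:2] = a, z = w[2:7] = acbba.
Check: |xy| = 2 ≤ 5 and |y| = 1 ≥ 1. Reading y takes N from 3 back to 3, so every xyⁱz is accepted.
The DFA has 5 states, so the proof of the pumping lemma guarantees a repeated state among the first 5+1 visited; the segment between the two visits is the pumpable y.

a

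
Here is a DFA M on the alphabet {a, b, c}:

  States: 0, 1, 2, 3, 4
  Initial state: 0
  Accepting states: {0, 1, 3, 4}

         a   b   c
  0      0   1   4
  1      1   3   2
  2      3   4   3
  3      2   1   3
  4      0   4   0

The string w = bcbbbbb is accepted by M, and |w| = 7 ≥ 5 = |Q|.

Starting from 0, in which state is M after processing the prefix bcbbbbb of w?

4

Run of M on the first 7 characters of w = b c b b b b b:
  step 0: 0  (start)
  step 1: 1  (read b: 0→1)
  step 2: 2  (read c: 1→2)
  step 3: 4  (read b: 2→4)
  step 4: 4  (read b: 4→4)
  step 5: 4  (read b: 4→4)
  step 6: 4  (read b: 4→4)
  step 7: 4  (read b: 4→4)

After reading 7 characters, M is in state 4.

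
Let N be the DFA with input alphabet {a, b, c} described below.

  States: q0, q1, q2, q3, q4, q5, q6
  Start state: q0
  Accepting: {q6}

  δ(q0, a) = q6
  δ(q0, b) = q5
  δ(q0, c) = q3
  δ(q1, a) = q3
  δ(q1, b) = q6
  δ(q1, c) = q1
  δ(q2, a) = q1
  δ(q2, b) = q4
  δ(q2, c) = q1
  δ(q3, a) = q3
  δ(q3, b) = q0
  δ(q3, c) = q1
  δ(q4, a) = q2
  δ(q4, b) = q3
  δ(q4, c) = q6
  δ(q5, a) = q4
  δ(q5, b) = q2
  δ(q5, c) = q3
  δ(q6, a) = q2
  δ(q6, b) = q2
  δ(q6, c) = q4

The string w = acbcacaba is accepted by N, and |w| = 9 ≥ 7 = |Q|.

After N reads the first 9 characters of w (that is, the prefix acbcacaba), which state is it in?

q6

Run of N on the first 9 characters of w = a c b c a c a b a:
  step 0: q0  (start)
  step 1: q6  (read a: q0→q6)
  step 2: q4  (read c: q6→q4)
  step 3: q3  (read b: q4→q3)
  step 4: q1  (read c: q3→q1)
  step 5: q3  (read a: q1→q3)
  step 6: q1  (read c: q3→q1)
  step 7: q3  (read a: q1→q3)
  step 8: q0  (read b: q3→q0)
  step 9: q6  (read a: q0→q6)

After reading 9 characters, N is in state q6.
(This kind of state-tracing is the core of the pumping-lemma construction: with 7 states, pigeonhole forces a repeat within the first 7 steps.)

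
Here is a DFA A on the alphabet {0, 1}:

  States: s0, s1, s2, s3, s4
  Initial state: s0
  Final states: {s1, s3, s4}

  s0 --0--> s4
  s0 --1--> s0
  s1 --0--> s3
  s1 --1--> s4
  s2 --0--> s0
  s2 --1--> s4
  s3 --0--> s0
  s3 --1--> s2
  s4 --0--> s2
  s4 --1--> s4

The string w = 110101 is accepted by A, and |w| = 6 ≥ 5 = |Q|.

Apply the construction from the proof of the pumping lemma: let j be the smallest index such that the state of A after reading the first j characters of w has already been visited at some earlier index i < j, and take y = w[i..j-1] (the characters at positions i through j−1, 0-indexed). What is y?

Run of A on w = 1 1 0 1 0 1:
  step 0: s0  (start)
  step 1: s0  (read 1: s0→s0)   ← first repeat (s0 seen earlier)
  step 2: s0  (read 1: s0→s0)
  step 3: s4  (read 0: s0→s4)
  step 4: s4  (read 1: s4→s4)
  step 5: s2  (read 0: s4→s2)
  step 6: s4  (read 1: s2→s4)

So i = 0, j = 1, giving x = w[0:0] = ε, y = w[0:1] = 1, z = w[1:6] = 10101.
Check: |xy| = 1 ≤ 5 and |y| = 1 ≥ 1. Reading y takes A from s0 back to s0, so every xyⁱz is accepted.

1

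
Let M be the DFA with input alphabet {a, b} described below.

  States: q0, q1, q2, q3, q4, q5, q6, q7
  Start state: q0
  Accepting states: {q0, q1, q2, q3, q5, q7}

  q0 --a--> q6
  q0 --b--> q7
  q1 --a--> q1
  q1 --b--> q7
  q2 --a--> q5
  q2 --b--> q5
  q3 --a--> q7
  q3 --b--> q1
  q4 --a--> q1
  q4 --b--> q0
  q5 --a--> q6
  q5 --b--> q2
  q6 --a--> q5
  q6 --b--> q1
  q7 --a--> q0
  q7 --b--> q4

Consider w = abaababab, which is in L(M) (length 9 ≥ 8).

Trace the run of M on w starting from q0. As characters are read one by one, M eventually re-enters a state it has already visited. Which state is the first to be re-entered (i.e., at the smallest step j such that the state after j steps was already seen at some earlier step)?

Run of M on w = a b a a b a b a b:
  step 0: q0  (start)
  step 1: q6  (read a: q0→q6)
  step 2: q1  (read b: q6→q1)
  step 3: q1  (read a: q1→q1)   ← first repeat (q1 seen earlier)
  step 4: q1  (read a: q1→q1)
  step 5: q7  (read b: q1→q7)
  step 6: q0  (read a: q7→q0)
  step 7: q7  (read b: q0→q7)
  step 8: q0  (read a: q7→q0)
  step 9: q7  (read b: q0→q7)

The earliest repeat is at step j = 3: M is in q1, which it already visited at step i = 2.
The DFA has 8 states, so the proof of the pumping lemma guarantees a repeated state among the first 8+1 visited; the segment between the two visits is the pumpable y.

q1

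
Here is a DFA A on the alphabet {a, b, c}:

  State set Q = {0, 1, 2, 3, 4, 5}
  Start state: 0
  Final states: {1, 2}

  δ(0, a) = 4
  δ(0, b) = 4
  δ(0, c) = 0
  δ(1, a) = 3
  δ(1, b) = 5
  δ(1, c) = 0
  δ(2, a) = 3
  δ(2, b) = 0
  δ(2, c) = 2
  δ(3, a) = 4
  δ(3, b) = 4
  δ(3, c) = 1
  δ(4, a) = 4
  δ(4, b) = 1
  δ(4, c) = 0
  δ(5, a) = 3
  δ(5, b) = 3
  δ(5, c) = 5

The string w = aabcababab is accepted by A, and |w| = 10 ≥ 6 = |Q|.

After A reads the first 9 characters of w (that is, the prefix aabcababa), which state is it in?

4

Run of A on the first 9 characters of w = a a b c a b a b a:
  step 0: 0  (start)
  step 1: 4  (read a: 0→4)
  step 2: 4  (read a: 4→4)
  step 3: 1  (read b: 4→1)
  step 4: 0  (read c: 1→0)
  step 5: 4  (read a: 0→4)
  step 6: 1  (read b: 4→1)
  step 7: 3  (read a: 1→3)
  step 8: 4  (read b: 3→4)
  step 9: 4  (read a: 4→4)

After reading 9 characters, A is in state 4.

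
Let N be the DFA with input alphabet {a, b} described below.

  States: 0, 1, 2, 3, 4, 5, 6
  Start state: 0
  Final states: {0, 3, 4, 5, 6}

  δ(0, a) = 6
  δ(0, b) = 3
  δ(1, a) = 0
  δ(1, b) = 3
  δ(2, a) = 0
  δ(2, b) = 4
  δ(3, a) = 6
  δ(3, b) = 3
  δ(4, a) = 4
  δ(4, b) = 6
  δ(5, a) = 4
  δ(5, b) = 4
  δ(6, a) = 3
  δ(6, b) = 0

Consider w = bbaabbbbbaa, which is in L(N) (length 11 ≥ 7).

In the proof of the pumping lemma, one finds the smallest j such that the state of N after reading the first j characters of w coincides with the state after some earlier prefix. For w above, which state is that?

3

State sequence: 0 -b-> 3 -b-> 3 -a-> 6 -a-> 3 -b-> 3 -b-> 3 -b-> 3 -b-> 3 -b-> 3 -a-> 6 -a-> 3
First repeat at step 2: 3 was already visited.

The earliest repeat is at step j = 2: N is in 3, which it already visited at step i = 1.
Since N has 7 states, any run of length ≥ 7 visits 7+1 states, so by pigeonhole some state repeats within the first 7 steps — that repeat gives the pumpable loop.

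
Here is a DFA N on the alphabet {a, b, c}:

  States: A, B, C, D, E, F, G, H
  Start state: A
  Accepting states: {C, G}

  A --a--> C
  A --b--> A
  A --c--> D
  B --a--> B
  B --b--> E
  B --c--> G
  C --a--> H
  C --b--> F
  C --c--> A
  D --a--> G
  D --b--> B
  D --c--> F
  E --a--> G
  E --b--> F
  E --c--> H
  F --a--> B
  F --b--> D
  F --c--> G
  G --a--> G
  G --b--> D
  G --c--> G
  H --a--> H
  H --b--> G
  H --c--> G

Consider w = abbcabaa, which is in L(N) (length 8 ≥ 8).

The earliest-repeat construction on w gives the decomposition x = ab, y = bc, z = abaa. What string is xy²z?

xy^2z = ab·bc·bc·abaa = abbcbcabaa.
Reading y = bc takes N from F back to F, so after x·y·y the machine is still in F, and z then leads to the accepting state G. Hence abbcbcabaa ∈ L(N).

abbcbcabaa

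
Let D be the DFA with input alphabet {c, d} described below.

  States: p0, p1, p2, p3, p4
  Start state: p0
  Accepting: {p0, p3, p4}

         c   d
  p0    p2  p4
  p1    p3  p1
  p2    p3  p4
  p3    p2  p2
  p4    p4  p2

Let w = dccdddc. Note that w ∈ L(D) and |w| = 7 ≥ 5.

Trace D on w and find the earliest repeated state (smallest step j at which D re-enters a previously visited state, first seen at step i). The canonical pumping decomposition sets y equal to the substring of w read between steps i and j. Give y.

Run of D on w = d c c d d d c:
  step 0: p0  (start)
  step 1: p4  (read d: p0→p4)
  step 2: p4  (read c: p4→p4)   ← first repeat (p4 seen earlier)
  step 3: p4  (read c: p4→p4)
  step 4: p2  (read d: p4→p2)
  step 5: p4  (read d: p2→p4)
  step 6: p2  (read d: p4→p2)
  step 7: p3  (read c: p2→p3)

So i = 1, j = 2, giving x = w[0:1] = d, y = w[1:2] = c, z = w[2:7] = cdddc.
Check: |xy| = 2 ≤ 5 and |y| = 1 ≥ 1. Reading y takes D from p4 back to p4, so every xyⁱz is accepted.
With |Q| = 5, pigeonhole forces a state repeat no later than step 5; the substring read between the first and second visits to that state can be pumped.

c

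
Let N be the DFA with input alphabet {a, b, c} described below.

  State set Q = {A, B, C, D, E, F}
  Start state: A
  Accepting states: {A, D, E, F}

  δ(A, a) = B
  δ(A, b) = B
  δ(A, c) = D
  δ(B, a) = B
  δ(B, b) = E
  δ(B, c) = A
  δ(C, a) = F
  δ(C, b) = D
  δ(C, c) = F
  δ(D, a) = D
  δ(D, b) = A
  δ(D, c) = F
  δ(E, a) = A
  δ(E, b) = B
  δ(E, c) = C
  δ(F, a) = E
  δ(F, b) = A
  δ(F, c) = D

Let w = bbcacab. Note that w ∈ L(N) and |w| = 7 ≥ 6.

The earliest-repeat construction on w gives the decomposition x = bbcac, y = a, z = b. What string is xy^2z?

xy^2z = bbcac·a·a·b = bbcacaab.
Reading y = a takes N from D back to D, so after x·y·y the machine is still in D, and z then leads to the accepting state A. Hence bbcacaab ∈ L(N).

bbcacaab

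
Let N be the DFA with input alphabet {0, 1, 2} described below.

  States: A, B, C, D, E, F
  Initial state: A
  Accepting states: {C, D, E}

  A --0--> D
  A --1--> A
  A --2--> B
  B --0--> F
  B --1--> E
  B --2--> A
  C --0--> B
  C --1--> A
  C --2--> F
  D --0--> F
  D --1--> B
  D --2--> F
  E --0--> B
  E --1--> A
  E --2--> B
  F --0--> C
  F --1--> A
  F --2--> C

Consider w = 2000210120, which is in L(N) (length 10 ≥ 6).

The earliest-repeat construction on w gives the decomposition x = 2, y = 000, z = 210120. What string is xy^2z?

xy^2z = 2·000·000·210120 = 2000000210120.
Reading y = 000 takes N from B back to B, so after x·y·y the machine is still in B, and z then leads to the accepting state D. Hence 2000000210120 ∈ L(N).

2000000210120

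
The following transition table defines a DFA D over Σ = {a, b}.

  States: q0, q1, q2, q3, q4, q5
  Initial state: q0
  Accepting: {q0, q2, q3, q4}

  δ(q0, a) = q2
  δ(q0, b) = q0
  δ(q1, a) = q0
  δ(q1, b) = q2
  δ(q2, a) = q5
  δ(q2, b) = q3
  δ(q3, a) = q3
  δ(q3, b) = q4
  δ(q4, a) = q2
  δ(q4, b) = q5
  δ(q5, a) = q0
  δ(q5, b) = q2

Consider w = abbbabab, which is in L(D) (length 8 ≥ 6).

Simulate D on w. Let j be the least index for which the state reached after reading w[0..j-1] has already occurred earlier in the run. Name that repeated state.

Run of D on w = a b b b a b a b:
  step 0: q0  (start)
  step 1: q2  (read a: q0→q2)
  step 2: q3  (read b: q2→q3)
  step 3: q4  (read b: q3→q4)
  step 4: q5  (read b: q4→q5)
  step 5: q0  (read a: q5→q0)   ← first repeat (q0 seen earlier)
  step 6: q0  (read b: q0→q0)
  step 7: q2  (read a: q0→q2)
  step 8: q3  (read b: q2→q3)

The earliest repeat is at step j = 5: D is in q0, which it already visited at step i = 0.

q0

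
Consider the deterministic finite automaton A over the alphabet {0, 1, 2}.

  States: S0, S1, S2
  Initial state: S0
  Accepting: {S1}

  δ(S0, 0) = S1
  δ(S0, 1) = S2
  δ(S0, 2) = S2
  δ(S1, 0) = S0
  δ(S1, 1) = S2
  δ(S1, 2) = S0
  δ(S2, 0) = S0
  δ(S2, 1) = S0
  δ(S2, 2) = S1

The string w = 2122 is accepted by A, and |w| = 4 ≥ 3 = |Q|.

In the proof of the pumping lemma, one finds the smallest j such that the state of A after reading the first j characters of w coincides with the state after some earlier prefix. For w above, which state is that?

State sequence: S0 -2-> S2 -1-> S0 -2-> S2 -2-> S1
First repeat at step 2: S0 was already visited.

The earliest repeat is at step j = 2: A is in S0, which it already visited at step i = 0.
Since A has 3 states, any run of length ≥ 3 visits 3+1 states, so by pigeonhole some state repeats within the first 3 steps — that repeat gives the pumpable loop.

S0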